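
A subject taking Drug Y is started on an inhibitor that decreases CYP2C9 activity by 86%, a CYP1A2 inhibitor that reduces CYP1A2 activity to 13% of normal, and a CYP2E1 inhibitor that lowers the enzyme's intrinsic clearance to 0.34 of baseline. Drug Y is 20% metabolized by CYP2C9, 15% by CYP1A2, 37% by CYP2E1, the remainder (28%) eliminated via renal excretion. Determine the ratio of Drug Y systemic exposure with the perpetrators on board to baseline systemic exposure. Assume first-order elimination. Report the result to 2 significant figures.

2.2

The CYP2C9 pathway (20% of clearance) drops to 0.14× activity: 0.2 × 0.14 = 0.028.
The CYP1A2 pathway (15% of clearance) falls to 0.13× activity: 0.15 × 0.13 = 0.0195.
The CYP2E1 pathway (37% of clearance) is reduced to 0.34× activity: 0.37 × 0.34 = 0.1258.
The remaining 28% of clearance is unaffected.
New clearance relative to baseline: 0.028 + 0.0195 + 0.1258 + 0.28 = 0.4533.
Because systemic exposure varies inversely with clearance, the combined effect is 1 / 0.4533 = 2.2.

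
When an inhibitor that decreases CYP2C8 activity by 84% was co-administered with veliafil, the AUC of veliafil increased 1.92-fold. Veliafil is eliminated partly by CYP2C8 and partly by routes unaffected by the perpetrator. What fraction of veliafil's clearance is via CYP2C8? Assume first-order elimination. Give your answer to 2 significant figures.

Call the CYP2C8 fraction fm. After the interaction, CL_new/CL_old = fm × 0.16 + (1 − fm).
AUC ratio = 1 / (new CL fraction), so new CL fraction = 1 / 1.92 = 0.5208.
fm × 0.16 + 1 − fm = 0.5208  ⇒  fm × (0.16 − 1) = −0.4792  ⇒  fm = 0.57.

0.57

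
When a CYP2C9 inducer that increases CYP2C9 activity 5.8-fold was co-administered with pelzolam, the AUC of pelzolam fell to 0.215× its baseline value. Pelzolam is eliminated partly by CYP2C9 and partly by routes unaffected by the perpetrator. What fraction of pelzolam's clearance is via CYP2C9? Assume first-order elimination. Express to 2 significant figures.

Call the CYP2C9 fraction fm. After the interaction, CL_new/CL_old = fm × 5.8 + (1 − fm).
AUC ratio = 1 / (new CL fraction), so new CL fraction = 1 / 0.215 = 4.651.
fm × 5.8 + 1 − fm = 4.651  ⇒  fm × (5.8 − 1) = 3.651  ⇒  fm = 0.76.

0.76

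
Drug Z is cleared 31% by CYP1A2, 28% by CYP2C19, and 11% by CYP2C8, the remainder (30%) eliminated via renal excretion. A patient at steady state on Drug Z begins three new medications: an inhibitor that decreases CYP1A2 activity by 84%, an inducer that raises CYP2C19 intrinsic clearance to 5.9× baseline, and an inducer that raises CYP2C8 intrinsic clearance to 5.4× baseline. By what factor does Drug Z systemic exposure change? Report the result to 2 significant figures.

The CYP1A2 pathway (31% of clearance) falls to 0.16× activity: 0.31 × 0.16 = 0.0496.
The CYP2C19 pathway (28% of clearance) increases to 5.9× activity: 0.28 × 5.9 = 1.652.
The CYP2C8 pathway (11% of clearance) is boosted to 5.4× activity: 0.11 × 5.4 = 0.594.
The remaining 30% of clearance is unaffected.
Relative clearance = 0.0496 + 1.652 + 0.594 + 0.3 = 2.5956.
Because systemic exposure varies inversely with clearance, the combined effect is 1 / 2.5956 = 0.39.

0.39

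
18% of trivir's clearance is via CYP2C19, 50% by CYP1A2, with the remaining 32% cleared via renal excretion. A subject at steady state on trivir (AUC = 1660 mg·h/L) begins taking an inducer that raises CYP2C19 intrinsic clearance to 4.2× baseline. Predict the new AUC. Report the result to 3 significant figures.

1.05 × 10³ mg·h/L

The CYP2C19 pathway (18% of clearance) rises to 4.2× activity: 0.18 × 4.2 = 0.756.
CYP1A2 (50%) and the residual 32% are unaffected.
CL_new/CL_old = 0.756 + 0.5 + 0.32 = 1.576.
With dosing unchanged, AUC scales as 1/CL: 1660 / 1.576 = 1.05 × 10³ mg·h/L.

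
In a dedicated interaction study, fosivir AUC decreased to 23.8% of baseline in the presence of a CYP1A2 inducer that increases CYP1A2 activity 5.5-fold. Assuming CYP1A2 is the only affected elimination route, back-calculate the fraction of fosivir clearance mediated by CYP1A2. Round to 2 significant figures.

0.71

Let x = fm,CYP1A2. Because AUC ∝ 1/CL, relative clearance rose to 1/0.238 = 4.202.
Only the CYP1A2 route changed, so 4.202 = x·5.5 + (1 − x), giving x = 0.71.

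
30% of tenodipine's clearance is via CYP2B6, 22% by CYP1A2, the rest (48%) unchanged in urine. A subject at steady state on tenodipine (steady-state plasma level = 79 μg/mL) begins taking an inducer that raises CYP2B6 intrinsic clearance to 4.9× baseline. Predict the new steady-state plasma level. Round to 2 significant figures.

The CYP2B6 pathway (30% of clearance) is boosted to 4.9× activity: 0.3 × 4.9 = 1.47.
CYP1A2 (22%) and the residual 48% are unaffected.
CL_new/CL_old = 1.47 + 0.22 + 0.48 = 2.17.
With dosing unchanged, steady-state plasma level scales as 1/CL: 79 / 2.17 = 36 μg/mL.

36 μg/mL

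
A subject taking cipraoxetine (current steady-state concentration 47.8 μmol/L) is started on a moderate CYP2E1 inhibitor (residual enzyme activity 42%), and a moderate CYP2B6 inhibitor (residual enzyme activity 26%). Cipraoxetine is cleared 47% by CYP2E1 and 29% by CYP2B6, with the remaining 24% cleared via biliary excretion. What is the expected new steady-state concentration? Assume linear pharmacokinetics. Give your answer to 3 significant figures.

The CYP2E1 pathway (47% of clearance) is reduced to 0.42× activity: 0.47 × 0.42 = 0.1974.
The CYP2B6 pathway (29% of clearance) falls to 0.26× activity: 0.29 × 0.26 = 0.0754.
Non-CYP routes (24%) are unchanged.
New clearance relative to baseline: 0.1974 + 0.0754 + 0.24 = 0.5128.
Dividing the baseline by the relative clearance: 47.8 / 0.5128 = 93.2 μmol/L.

93.2 μmol/L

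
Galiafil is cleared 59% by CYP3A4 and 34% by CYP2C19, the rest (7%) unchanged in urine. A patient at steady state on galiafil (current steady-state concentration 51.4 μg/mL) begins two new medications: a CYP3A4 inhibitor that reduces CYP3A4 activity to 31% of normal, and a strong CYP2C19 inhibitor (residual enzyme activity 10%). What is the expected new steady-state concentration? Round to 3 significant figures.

The CYP3A4 pathway (59% of clearance) falls to 0.31× activity: 0.59 × 0.31 = 0.1829.
The CYP2C19 pathway (34% of clearance) drops to 0.1× activity: 0.34 × 0.1 = 0.034.
The remaining 7% of clearance is unaffected.
CL_new/CL_old = 0.1829 + 0.034 + 0.07 = 0.2869.
Steady-state concentration ∝ 1/CL: new value = 51.4 / 0.2869 = 179 μg/mL.

179 μg/mL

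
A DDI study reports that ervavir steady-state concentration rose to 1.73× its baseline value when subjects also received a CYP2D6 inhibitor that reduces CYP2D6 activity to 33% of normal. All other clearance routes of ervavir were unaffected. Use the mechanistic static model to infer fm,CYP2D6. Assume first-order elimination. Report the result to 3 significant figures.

CL'/CL = 1 / 1.73 = 0.578
0.33·fm + (1 − fm) = 0.578
fm = (0.578 − 1) / (0.33 − 1) = 0.630

0.630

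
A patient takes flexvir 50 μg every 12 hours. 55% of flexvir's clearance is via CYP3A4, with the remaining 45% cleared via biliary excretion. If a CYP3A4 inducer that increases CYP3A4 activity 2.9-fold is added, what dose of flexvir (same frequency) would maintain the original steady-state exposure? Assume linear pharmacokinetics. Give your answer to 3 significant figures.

102 μg

The CYP3A4 pathway (55% of clearance) rises to 2.9× activity: 0.55 × 2.9 = 1.595.
The remaining 45% of clearance is unaffected.
New clearance relative to baseline: 1.595 + 0.45 = 2.045.
To maintain the same steady-state level, dose must scale with clearance: new dose = 50 × 2.045 = 102 μg.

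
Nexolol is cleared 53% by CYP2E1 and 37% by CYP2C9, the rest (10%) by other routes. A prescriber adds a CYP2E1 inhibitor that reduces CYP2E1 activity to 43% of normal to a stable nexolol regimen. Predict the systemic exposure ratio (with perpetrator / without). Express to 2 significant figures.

1.4

CYP2E1: 0.53 × 0.43 = 0.2279
CYP2C9: 0.37 (unchanged)
Other: 0.1 (unchanged)
New clearance relative to baseline: 0.2279 + 0.37 + 0.1 = 0.6979.
Systemic exposure is inversely proportional to clearance, so the fold-change is 1 / 0.6979 = 1.4.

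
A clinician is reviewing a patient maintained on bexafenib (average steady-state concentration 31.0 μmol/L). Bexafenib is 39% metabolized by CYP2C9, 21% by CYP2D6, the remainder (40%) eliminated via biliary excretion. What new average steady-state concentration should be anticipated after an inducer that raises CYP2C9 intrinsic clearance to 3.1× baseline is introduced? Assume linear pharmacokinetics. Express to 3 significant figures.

The CYP2C9 pathway (39% of clearance) rises to 3.1× activity: 0.39 × 3.1 = 1.209.
CYP2D6 (21%) and the residual 40% are unaffected.
New clearance relative to baseline: 1.209 + 0.21 + 0.4 = 1.819.
New average steady-state concentration = baseline ÷ relative clearance = 31.0 / 1.819 = 17.0 μmol/L.

17.0 μmol/L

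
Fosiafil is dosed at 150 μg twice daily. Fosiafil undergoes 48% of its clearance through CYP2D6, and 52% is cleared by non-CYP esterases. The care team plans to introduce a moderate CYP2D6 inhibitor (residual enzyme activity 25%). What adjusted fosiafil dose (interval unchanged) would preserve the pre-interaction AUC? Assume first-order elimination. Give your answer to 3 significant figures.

96.0 μg

The CYP2D6 pathway (48% of clearance) drops to 0.25× activity: 0.48 × 0.25 = 0.12.
Non-CYP routes (52%) are unchanged.
Relative clearance = 0.12 + 0.52 = 0.64.
Exposure is unchanged when dose changes in proportion to clearance. New dose = 150 μg × 0.64 = 96.0 μg.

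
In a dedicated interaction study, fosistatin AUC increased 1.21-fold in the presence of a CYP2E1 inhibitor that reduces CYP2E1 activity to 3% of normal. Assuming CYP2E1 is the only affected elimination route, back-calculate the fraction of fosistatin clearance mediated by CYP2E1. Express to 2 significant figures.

Let fm be the CYP2E1 fraction. New clearance relative to baseline = fm × 0.03 + (1 − fm).
AUC ratio = 1 / (new CL fraction), so new CL fraction = 1 / 1.21 = 0.8264.
fm × 0.03 + 1 − fm = 0.8264  ⇒  fm × (0.03 − 1) = −0.1736  ⇒  fm = 0.18.

0.18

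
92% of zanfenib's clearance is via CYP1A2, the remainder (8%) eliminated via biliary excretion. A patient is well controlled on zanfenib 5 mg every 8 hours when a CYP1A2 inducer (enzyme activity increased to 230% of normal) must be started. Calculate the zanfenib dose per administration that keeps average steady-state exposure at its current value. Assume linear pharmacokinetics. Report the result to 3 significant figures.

The CYP1A2 pathway (92% of clearance) rises to 2.3× activity: 0.92 × 2.3 = 2.116.
The remaining 8% of clearance is unaffected.
CL_new/CL_old = 2.116 + 0.08 = 2.196.
Exposure is unchanged when dose changes in proportion to clearance. New dose = 5 mg × 2.196 = 11.0 mg.

11.0 mg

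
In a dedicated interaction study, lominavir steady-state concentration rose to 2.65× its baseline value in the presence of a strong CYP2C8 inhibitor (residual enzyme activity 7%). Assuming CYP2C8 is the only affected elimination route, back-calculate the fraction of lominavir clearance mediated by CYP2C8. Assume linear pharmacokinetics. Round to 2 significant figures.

0.67

CL'/CL = 1 / 2.65 = 0.3774
0.07·fm + (1 − fm) = 0.3774
fm = (0.3774 − 1) / (0.07 − 1) = 0.67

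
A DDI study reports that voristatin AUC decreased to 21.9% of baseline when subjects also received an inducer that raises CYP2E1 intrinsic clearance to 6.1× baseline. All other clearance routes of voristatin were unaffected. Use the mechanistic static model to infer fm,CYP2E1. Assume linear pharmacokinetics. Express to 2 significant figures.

CL'/CL = 1 / 0.219 = 4.566
6.1·fm + (1 − fm) = 4.566
fm = (4.566 − 1) / (6.1 − 1) = 0.70

0.70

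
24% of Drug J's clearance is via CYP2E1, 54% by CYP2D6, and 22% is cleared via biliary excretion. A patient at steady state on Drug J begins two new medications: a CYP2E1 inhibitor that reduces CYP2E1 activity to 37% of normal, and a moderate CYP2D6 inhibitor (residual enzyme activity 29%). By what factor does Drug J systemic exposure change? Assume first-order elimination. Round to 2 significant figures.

2.1

The CYP2E1 pathway (24% of clearance) is reduced to 0.37× activity: 0.24 × 0.37 = 0.0888.
The CYP2D6 pathway (54% of clearance) falls to 0.29× activity: 0.54 × 0.29 = 0.1566.
Non-CYP routes (22%) are unchanged.
Relative clearance = 0.0888 + 0.1566 + 0.22 = 0.4654.
Because systemic exposure varies inversely with clearance, the combined effect is 1 / 0.4654 = 2.1.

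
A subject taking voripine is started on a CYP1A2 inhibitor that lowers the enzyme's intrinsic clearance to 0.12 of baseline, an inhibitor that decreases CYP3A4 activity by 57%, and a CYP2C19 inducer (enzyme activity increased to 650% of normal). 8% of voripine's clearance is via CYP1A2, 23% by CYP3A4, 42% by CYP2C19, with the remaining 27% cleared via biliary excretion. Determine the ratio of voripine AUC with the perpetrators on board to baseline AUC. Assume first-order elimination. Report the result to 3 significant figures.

0.322

CYP1A2: 0.08 × 0.12 = 0.0096
CYP3A4: 0.23 × 0.43 = 0.0989
CYP2C19: 0.42 × 6.5 = 2.73
Other: 0.27 (unchanged)
Relative clearance = 0.0096 + 0.0989 + 2.73 + 0.27 = 3.1085.
AUC ∝ 1/CL: fold-change = 1 / 3.1085 = 0.322.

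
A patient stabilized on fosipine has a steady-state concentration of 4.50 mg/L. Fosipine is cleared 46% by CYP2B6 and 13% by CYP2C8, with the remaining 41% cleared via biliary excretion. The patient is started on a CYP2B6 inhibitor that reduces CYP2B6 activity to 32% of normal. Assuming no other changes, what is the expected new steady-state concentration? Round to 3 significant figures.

CYP2B6: 0.46 × 0.32 = 0.1472
CYP2C8: 0.13 (unchanged)
Other: 0.41 (unchanged)
New clearance relative to baseline: 0.1472 + 0.13 + 0.41 = 0.6872.
Steady-state concentration ∝ 1/CL, so new value = 4.50 / 0.6872 = 6.55 mg/L.

6.55 mg/L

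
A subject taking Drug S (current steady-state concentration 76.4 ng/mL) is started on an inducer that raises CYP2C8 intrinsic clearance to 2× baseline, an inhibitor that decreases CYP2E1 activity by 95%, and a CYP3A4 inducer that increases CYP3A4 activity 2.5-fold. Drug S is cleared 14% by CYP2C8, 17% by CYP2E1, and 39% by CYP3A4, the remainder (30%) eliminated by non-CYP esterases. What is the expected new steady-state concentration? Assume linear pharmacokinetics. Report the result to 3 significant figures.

CYP2C8: 0.14 × 2 = 0.28
CYP2E1: 0.17 × 0.05 = 0.0085
CYP3A4: 0.39 × 2.5 = 0.975
Other: 0.3 (unchanged)
New clearance relative to baseline: 0.28 + 0.0085 + 0.975 + 0.3 = 1.5635.
New steady-state concentration = 76.4 / 1.5635 = 48.9 ng/mL (concentration scales inversely with clearance).

48.9 ng/mL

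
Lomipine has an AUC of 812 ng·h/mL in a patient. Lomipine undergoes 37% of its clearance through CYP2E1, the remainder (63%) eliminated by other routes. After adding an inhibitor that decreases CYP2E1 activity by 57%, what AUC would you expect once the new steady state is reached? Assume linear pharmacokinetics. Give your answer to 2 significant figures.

The CYP2E1 pathway (37% of clearance) falls to 0.43× activity: 0.37 × 0.43 = 0.1591.
Non-CYP routes (63%) are unchanged.
Relative clearance = 0.1591 + 0.63 = 0.7891.
With dosing unchanged, AUC scales as 1/CL: 812 / 0.7891 = 1.0 × 10³ ng·h/mL.

1.0 × 10³ ng·h/mL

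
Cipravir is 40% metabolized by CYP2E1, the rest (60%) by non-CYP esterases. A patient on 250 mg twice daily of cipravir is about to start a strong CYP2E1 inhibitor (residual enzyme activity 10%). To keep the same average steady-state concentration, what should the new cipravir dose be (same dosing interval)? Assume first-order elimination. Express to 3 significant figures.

The CYP2E1 pathway (40% of clearance) is reduced to 0.1× activity: 0.4 × 0.1 = 0.04.
The remaining 60% of clearance is unaffected.
Relative clearance = 0.04 + 0.6 = 0.64.
To maintain the same steady-state level, dose must scale with clearance: new dose = 250 × 0.64 = 160 mg.

160 mg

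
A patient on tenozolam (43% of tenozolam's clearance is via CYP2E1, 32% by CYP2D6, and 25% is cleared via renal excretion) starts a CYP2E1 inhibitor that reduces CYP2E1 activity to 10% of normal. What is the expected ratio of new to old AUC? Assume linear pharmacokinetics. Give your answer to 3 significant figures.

1.63

CYP2E1: 0.43 × 0.1 = 0.043
CYP2D6: 0.32 (unchanged)
Other: 0.25 (unchanged)
CL_new/CL_old = 0.043 + 0.32 + 0.25 = 0.613.
AUC is inversely proportional to clearance, so the fold-change is 1 / 0.613 = 1.63.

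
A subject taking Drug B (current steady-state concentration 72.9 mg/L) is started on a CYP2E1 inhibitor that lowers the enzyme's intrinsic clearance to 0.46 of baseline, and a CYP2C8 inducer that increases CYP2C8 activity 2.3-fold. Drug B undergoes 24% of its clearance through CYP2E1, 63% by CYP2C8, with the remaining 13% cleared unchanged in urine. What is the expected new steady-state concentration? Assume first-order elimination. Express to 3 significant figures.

The CYP2E1 pathway (24% of clearance) is reduced to 0.46× activity: 0.24 × 0.46 = 0.1104.
The CYP2C8 pathway (63% of clearance) rises to 2.3× activity: 0.63 × 2.3 = 1.449.
The remaining 13% of clearance is unaffected.
Relative clearance = 0.1104 + 1.449 + 0.13 = 1.6894.
Steady-state concentration ∝ 1/CL: new value = 72.9 / 1.6894 = 43.2 mg/L.

43.2 mg/L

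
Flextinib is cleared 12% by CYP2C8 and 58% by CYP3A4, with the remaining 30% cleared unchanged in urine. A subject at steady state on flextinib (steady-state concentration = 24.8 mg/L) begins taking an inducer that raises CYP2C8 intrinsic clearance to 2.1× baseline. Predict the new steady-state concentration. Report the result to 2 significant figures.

The CYP2C8 pathway (12% of clearance) is boosted to 2.1× activity: 0.12 × 2.1 = 0.252.
CYP3A4 (58%) and the residual 30% are unaffected.
New clearance relative to baseline: 0.252 + 0.58 + 0.3 = 1.132.
Steady-state concentration ∝ 1/CL, so new value = 24.8 / 1.132 = 22 mg/L.

22 mg/L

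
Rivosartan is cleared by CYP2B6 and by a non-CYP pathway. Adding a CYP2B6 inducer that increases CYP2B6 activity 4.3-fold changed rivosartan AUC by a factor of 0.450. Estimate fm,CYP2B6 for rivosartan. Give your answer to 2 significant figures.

0.37

Let x = fm,CYP2B6. Because AUC ∝ 1/CL, relative clearance rose to 1/0.450 = 2.222.
Only the CYP2B6 route changed, so 2.222 = x·4.3 + (1 − x), giving x = 0.37.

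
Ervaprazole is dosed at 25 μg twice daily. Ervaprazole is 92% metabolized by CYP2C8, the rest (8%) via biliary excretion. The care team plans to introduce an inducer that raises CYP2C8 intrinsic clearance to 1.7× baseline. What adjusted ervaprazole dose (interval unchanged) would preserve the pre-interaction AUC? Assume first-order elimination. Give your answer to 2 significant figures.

The CYP2C8 pathway (92% of clearance) is boosted to 1.7× activity: 0.92 × 1.7 = 1.564.
Non-CYP routes (8%) are unchanged.
New clearance relative to baseline: 1.564 + 0.08 = 1.644.
Exposure is unchanged when dose changes in proportion to clearance. New dose = 25 μg × 1.644 = 41 μg.

41 μg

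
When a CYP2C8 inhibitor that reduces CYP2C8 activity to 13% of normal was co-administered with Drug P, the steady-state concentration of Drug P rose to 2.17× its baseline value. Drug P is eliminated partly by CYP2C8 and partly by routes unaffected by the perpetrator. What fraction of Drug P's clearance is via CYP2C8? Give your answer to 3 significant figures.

0.620

Write x for the fraction cleared via CYP2C8. The observed steady-state concentration change means clearance fell to 1/2.17 = 0.4608 of baseline.
Setting x·0.13 + (1 − x) = 0.4608 and solving: x = (0.4608 − 1)/(0.13 − 1) = 0.620.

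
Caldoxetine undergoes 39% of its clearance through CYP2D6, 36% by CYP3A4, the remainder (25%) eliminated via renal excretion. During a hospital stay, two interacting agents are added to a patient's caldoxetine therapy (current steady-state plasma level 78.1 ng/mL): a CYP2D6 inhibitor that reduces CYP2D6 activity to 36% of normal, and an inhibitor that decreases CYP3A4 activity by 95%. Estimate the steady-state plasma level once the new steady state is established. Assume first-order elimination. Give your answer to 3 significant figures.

The CYP2D6 pathway (39% of clearance) is reduced to 0.36× activity: 0.39 × 0.36 = 0.1404.
The CYP3A4 pathway (36% of clearance) is reduced to 0.05× activity: 0.36 × 0.05 = 0.018.
Non-CYP routes (25%) are unchanged.
New clearance relative to baseline: 0.1404 + 0.018 + 0.25 = 0.4084.
Steady-state plasma level ∝ 1/CL: new value = 78.1 / 0.4084 = 191 ng/mL.

191 ng/mL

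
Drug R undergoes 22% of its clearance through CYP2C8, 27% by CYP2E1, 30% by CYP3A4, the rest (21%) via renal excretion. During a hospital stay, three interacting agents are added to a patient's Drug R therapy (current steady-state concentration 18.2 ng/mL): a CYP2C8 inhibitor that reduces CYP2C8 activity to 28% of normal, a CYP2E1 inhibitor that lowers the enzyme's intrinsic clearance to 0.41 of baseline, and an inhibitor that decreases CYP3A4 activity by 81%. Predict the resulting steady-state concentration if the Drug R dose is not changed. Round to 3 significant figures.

CYP2C8: 0.22 × 0.28 = 0.0616
CYP2E1: 0.27 × 0.41 = 0.1107
CYP3A4: 0.3 × 0.19 = 0.057
Other: 0.21 (unchanged)
Relative clearance = 0.0616 + 0.1107 + 0.057 + 0.21 = 0.4393.
New steady-state concentration = 18.2 / 0.4393 = 41.4 ng/mL (concentration scales inversely with clearance).

41.4 ng/mL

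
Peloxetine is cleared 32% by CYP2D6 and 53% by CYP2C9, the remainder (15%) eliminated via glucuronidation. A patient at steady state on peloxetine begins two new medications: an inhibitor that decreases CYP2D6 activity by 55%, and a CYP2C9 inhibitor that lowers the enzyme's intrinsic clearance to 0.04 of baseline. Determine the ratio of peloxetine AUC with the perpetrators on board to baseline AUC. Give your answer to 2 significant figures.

CYP2D6: 0.32 × 0.45 = 0.144
CYP2C9: 0.53 × 0.04 = 0.0212
Other: 0.15 (unchanged)
Relative clearance = 0.144 + 0.0212 + 0.15 = 0.3152.
Because AUC varies inversely with clearance, the combined effect is 1 / 0.3152 = 3.2.

3.2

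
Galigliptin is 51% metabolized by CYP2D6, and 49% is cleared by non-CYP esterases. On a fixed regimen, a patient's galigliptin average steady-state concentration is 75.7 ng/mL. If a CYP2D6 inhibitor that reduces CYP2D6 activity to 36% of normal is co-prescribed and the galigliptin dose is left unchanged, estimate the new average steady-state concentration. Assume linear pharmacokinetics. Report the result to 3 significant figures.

The CYP2D6 pathway (51% of clearance) drops to 0.36× activity: 0.51 × 0.36 = 0.1836.
Non-CYP routes (49%) are unchanged.
Relative clearance = 0.1836 + 0.49 = 0.6736.
Average steady-state concentration ∝ 1/CL, so new value = 75.7 / 0.6736 = 112 ng/mL.

112 ng/mL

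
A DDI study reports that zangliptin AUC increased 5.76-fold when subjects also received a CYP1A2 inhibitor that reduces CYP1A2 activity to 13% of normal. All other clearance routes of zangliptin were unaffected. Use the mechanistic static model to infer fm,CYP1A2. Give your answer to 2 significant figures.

CL'/CL = 1 / 5.76 = 0.1736
0.13·fm + (1 − fm) = 0.1736
fm = (0.1736 − 1) / (0.13 − 1) = 0.95

0.95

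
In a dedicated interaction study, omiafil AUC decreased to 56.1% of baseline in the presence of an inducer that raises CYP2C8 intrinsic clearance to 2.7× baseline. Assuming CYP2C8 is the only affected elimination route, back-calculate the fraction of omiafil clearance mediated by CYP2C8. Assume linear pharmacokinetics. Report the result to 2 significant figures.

0.46

Write x for the fraction cleared via CYP2C8. The observed AUC change means clearance rose to 1/0.561 = 1.783 of baseline.
Setting x·2.7 + (1 − x) = 1.783 and solving: x = (1.783 − 1)/(2.7 − 1) = 0.46.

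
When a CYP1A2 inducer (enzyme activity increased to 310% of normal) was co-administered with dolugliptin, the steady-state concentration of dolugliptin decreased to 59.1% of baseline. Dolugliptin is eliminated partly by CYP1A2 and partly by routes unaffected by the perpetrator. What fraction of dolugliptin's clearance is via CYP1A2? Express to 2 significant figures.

Let x = fm,CYP1A2. Because steady-state concentration ∝ 1/CL, relative clearance rose to 1/0.591 = 1.692.
Only the CYP1A2 route changed, so 1.692 = x·3.1 + (1 − x), giving x = 0.33.

0.33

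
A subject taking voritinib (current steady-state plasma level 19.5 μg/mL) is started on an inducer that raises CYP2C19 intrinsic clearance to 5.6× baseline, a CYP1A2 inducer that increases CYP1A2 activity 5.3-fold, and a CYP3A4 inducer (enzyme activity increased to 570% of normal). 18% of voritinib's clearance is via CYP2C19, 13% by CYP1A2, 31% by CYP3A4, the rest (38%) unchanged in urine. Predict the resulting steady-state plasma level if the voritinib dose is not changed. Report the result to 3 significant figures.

CYP2C19: 0.18 × 5.6 = 1.008
CYP1A2: 0.13 × 5.3 = 0.689
CYP3A4: 0.31 × 5.7 = 1.767
Other: 0.38 (unchanged)
CL_new/CL_old = 1.008 + 0.689 + 1.767 + 0.38 = 3.844.
New steady-state plasma level = 19.5 / 3.844 = 5.07 μg/mL (concentration scales inversely with clearance).

5.07 μg/mL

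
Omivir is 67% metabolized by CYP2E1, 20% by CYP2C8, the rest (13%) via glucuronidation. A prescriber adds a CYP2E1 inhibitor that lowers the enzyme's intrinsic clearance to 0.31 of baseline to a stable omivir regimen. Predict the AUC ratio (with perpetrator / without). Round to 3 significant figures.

1.86

CYP2E1: 0.67 × 0.31 = 0.2077
CYP2C8: 0.2 (unchanged)
Other: 0.13 (unchanged)
New clearance relative to baseline: 0.2077 + 0.2 + 0.13 = 0.5377.
Since AUC ∝ 1/CL, the ratio is 1 / 0.5377 = 1.86.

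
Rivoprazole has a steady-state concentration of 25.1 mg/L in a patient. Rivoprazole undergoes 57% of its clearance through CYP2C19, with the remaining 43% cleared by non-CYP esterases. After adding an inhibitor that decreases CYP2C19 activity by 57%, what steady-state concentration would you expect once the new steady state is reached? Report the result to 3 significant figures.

The CYP2C19 pathway (57% of clearance) drops to 0.43× activity: 0.57 × 0.43 = 0.2451.
Non-CYP routes (43%) are unchanged.
New clearance relative to baseline: 0.2451 + 0.43 = 0.6751.
Steady-state concentration ∝ 1/CL, so new value = 25.1 / 0.6751 = 37.2 mg/L.

37.2 mg/L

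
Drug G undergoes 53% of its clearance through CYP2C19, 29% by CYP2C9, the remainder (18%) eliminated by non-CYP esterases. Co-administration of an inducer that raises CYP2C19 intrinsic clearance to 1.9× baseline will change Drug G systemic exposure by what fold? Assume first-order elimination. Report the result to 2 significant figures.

0.68

CYP2C19: 0.53 × 1.9 = 1.007
CYP2C9: 0.29 (unchanged)
Other: 0.18 (unchanged)
Relative clearance = 1.007 + 0.29 + 0.18 = 1.477.
Since systemic exposure ∝ 1/CL, the ratio is 1 / 1.477 = 0.68.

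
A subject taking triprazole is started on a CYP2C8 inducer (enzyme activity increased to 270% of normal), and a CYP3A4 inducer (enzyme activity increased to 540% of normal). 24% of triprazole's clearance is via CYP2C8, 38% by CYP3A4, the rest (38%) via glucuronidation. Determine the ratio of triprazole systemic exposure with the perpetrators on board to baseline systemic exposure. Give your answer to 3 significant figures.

0.325

The CYP2C8 pathway (24% of clearance) increases to 2.7× activity: 0.24 × 2.7 = 0.648.
The CYP3A4 pathway (38% of clearance) is boosted to 5.4× activity: 0.38 × 5.4 = 2.052.
The remaining 38% of clearance is unaffected.
New clearance relative to baseline: 0.648 + 2.052 + 0.38 = 3.08.
Systemic exposure ∝ 1/CL: fold-change = 1 / 3.08 = 0.325.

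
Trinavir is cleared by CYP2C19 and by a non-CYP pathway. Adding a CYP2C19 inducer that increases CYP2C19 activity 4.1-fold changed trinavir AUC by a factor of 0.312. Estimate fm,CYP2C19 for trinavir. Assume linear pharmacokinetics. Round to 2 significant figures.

Let x = fm,CYP2C19. Because AUC ∝ 1/CL, relative clearance rose to 1/0.312 = 3.205.
Setting x·4.1 + (1 − x) = 3.205 and solving: x = (3.205 − 1)/(4.1 − 1) = 0.71.

0.71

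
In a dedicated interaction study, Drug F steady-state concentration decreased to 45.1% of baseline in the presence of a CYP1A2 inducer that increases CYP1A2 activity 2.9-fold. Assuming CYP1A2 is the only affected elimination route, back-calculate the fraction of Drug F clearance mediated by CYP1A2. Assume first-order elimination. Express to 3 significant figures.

CL'/CL = 1 / 0.451 = 2.217
2.9·fm + (1 − fm) = 2.217
fm = (2.217 − 1) / (2.9 − 1) = 0.641

0.641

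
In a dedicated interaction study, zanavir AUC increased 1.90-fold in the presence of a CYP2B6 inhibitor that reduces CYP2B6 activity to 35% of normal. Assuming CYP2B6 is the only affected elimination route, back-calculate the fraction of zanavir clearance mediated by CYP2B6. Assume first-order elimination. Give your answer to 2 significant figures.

0.73

Write x for the fraction cleared via CYP2B6. The observed AUC change means clearance fell to 1/1.90 = 0.5263 of baseline.
Only the CYP2B6 route changed, so 0.5263 = x·0.35 + (1 − x), giving x = 0.73.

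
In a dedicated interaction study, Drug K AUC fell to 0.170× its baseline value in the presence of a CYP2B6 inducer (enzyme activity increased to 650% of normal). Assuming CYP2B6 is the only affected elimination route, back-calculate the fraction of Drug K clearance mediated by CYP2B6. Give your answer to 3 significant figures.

Let x = fm,CYP2B6. Because AUC ∝ 1/CL, relative clearance rose to 1/0.170 = 5.882.
Only the CYP2B6 route changed, so 5.882 = x·6.5 + (1 − x), giving x = 0.888.

0.888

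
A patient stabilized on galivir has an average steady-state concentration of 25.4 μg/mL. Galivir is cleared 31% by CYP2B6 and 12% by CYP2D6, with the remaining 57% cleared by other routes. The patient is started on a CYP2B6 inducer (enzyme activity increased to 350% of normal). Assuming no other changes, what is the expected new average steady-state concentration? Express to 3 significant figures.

14.3 μg/mL

The CYP2B6 pathway (31% of clearance) is boosted to 3.5× activity: 0.31 × 3.5 = 1.085.
CYP2D6 (12%) and the residual 57% are unaffected.
New clearance relative to baseline: 1.085 + 0.12 + 0.57 = 1.775.
With dosing unchanged, average steady-state concentration scales as 1/CL: 25.4 / 1.775 = 14.3 μg/mL.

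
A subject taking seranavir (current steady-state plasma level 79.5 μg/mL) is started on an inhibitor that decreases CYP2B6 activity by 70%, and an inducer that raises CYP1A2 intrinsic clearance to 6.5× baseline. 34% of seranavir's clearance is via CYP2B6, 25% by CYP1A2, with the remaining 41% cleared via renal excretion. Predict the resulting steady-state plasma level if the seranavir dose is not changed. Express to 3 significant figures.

The CYP2B6 pathway (34% of clearance) drops to 0.3× activity: 0.34 × 0.3 = 0.102.
The CYP1A2 pathway (25% of clearance) rises to 6.5× activity: 0.25 × 6.5 = 1.625.
Non-CYP routes (41%) are unchanged.
New clearance relative to baseline: 0.102 + 1.625 + 0.41 = 2.137.
Dividing the baseline by the relative clearance: 79.5 / 2.137 = 37.2 μg/mL.

37.2 μg/mL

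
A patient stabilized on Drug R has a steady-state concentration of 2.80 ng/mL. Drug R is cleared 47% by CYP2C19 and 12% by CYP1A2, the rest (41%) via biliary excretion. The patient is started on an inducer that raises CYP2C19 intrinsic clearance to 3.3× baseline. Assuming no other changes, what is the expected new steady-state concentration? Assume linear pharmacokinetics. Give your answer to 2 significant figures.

1.3 ng/mL

CYP2C19: 0.47 × 3.3 = 1.551
CYP1A2: 0.12 (unchanged)
Other: 0.41 (unchanged)
New clearance relative to baseline: 1.551 + 0.12 + 0.41 = 2.081.
New steady-state concentration = baseline ÷ relative clearance = 2.80 / 2.081 = 1.3 ng/mL.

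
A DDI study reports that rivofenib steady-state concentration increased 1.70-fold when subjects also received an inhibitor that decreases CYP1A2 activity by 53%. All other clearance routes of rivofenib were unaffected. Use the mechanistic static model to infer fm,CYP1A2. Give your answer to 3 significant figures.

0.777

CL'/CL = 1 / 1.70 = 0.5882
0.47·fm + (1 − fm) = 0.5882
fm = (0.5882 − 1) / (0.47 − 1) = 0.777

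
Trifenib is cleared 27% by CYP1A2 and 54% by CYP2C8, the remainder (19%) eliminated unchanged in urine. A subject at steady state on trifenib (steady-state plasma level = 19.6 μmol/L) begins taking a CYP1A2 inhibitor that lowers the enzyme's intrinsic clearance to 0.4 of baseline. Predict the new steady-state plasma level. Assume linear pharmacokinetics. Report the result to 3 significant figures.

23.4 μmol/L

The CYP1A2 pathway (27% of clearance) is reduced to 0.4× activity: 0.27 × 0.4 = 0.108.
CYP2C8 (54%) and the residual 19% are unaffected.
New clearance relative to baseline: 0.108 + 0.54 + 0.19 = 0.838.
With dosing unchanged, steady-state plasma level scales as 1/CL: 19.6 / 0.838 = 23.4 μmol/L.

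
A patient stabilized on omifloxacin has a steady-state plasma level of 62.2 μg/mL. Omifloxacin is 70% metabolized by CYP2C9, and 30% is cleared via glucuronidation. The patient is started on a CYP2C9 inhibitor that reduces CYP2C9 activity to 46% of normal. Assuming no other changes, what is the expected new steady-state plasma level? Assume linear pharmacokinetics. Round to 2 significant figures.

1.0 × 10² μg/mL

The CYP2C9 pathway (70% of clearance) is reduced to 0.46× activity: 0.7 × 0.46 = 0.322.
Non-CYP routes (30%) are unchanged.
CL_new/CL_old = 0.322 + 0.3 = 0.622.
Steady-state plasma level ∝ 1/CL, so new value = 62.2 / 0.622 = 1.0 × 10² μg/mL.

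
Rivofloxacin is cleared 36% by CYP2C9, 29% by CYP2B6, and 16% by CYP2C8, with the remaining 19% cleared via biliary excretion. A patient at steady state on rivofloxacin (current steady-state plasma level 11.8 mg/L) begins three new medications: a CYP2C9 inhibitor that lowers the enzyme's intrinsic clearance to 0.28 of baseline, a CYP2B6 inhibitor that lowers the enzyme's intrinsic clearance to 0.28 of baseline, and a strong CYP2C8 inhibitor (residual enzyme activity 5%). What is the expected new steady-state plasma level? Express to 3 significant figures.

The CYP2C9 pathway (36% of clearance) is reduced to 0.28× activity: 0.36 × 0.28 = 0.1008.
The CYP2B6 pathway (29% of clearance) falls to 0.28× activity: 0.29 × 0.28 = 0.0812.
The CYP2C8 pathway (16% of clearance) drops to 0.05× activity: 0.16 × 0.05 = 0.008.
The remaining 19% of clearance is unaffected.
CL_new/CL_old = 0.1008 + 0.0812 + 0.008 + 0.19 = 0.38.
Dividing the baseline by the relative clearance: 11.8 / 0.38 = 31.1 mg/L.

31.1 mg/L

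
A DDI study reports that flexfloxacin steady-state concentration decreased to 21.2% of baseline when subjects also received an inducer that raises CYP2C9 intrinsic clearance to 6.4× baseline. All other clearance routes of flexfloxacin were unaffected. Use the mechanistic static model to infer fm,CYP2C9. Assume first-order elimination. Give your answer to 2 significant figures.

CL'/CL = 1 / 0.212 = 4.717
6.4·fm + (1 − fm) = 4.717
fm = (4.717 − 1) / (6.4 − 1) = 0.69

0.69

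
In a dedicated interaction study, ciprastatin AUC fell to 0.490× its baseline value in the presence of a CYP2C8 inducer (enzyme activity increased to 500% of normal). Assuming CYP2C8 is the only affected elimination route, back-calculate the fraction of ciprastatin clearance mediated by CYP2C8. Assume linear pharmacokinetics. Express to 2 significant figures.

0.26

CL'/CL = 1 / 0.490 = 2.041
5·fm + (1 − fm) = 2.041
fm = (2.041 − 1) / (5 − 1) = 0.26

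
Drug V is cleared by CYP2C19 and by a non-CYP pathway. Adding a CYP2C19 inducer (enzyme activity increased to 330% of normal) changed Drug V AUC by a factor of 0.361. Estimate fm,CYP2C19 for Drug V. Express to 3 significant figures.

0.770

CL'/CL = 1 / 0.361 = 2.77
3.3·fm + (1 − fm) = 2.77
fm = (2.77 − 1) / (3.3 − 1) = 0.770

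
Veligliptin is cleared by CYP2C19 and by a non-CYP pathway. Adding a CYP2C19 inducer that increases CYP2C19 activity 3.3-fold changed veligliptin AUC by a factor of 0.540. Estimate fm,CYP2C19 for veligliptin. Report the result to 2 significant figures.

0.37

CL'/CL = 1 / 0.540 = 1.852
3.3·fm + (1 − fm) = 1.852
fm = (1.852 − 1) / (3.3 − 1) = 0.37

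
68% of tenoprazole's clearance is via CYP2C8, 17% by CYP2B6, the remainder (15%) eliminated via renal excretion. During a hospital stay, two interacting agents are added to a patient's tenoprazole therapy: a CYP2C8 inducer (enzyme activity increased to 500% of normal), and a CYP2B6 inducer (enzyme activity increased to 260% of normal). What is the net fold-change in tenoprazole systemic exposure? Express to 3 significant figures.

The CYP2C8 pathway (68% of clearance) rises to 5× activity: 0.68 × 5 = 3.4.
The CYP2B6 pathway (17% of clearance) increases to 2.6× activity: 0.17 × 2.6 = 0.442.
Non-CYP routes (15%) are unchanged.
CL_new/CL_old = 3.4 + 0.442 + 0.15 = 3.992.
Net systemic exposure ratio = 1 / 3.992 = 0.251.

0.251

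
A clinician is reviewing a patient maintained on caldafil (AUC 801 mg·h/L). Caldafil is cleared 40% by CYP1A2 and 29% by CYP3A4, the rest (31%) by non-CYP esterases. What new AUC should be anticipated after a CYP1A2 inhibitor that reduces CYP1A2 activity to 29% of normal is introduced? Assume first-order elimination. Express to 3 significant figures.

The CYP1A2 pathway (40% of clearance) is reduced to 0.29× activity: 0.4 × 0.29 = 0.116.
CYP3A4 (29%) and the residual 31% are unaffected.
CL_new/CL_old = 0.116 + 0.29 + 0.31 = 0.716.
New AUC = baseline ÷ relative clearance = 801 / 0.716 = 1.12 × 10³ mg·h/L.

1.12 × 10³ mg·h/L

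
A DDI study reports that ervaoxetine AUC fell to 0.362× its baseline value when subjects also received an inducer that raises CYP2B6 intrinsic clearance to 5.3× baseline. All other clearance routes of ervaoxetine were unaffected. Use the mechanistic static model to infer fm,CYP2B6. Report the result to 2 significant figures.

0.41

CL'/CL = 1 / 0.362 = 2.762
5.3·fm + (1 − fm) = 2.762
fm = (2.762 − 1) / (5.3 − 1) = 0.41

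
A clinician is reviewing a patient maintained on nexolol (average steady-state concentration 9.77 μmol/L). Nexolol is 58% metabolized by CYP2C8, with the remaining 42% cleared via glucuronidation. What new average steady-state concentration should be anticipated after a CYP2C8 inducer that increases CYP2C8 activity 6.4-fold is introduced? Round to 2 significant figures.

2.4 μmol/L

The CYP2C8 pathway (58% of clearance) increases to 6.4× activity: 0.58 × 6.4 = 3.712.
Non-CYP routes (42%) are unchanged.
CL_new/CL_old = 3.712 + 0.42 = 4.132.
New average steady-state concentration = baseline ÷ relative clearance = 9.77 / 4.132 = 2.4 μmol/L.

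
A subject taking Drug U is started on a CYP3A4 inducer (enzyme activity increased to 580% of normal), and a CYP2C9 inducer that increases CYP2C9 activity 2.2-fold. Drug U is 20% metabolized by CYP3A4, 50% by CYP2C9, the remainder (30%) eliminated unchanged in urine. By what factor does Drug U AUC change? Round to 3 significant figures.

0.391

CYP3A4: 0.2 × 5.8 = 1.16
CYP2C9: 0.5 × 2.2 = 1.1
Other: 0.3 (unchanged)
Relative clearance = 1.16 + 1.1 + 0.3 = 2.56.
AUC ∝ 1/CL: fold-change = 1 / 2.56 = 0.391.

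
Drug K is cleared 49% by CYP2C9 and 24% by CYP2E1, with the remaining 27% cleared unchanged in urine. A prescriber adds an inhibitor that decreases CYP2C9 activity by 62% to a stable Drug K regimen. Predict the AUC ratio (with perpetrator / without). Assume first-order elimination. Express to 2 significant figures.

CYP2C9: 0.49 × 0.38 = 0.1862
CYP2E1: 0.24 (unchanged)
Other: 0.27 (unchanged)
New clearance relative to baseline: 0.1862 + 0.24 + 0.27 = 0.6962.
AUC ratio = CL_old/CL_new = 1 / 0.6962 = 1.4.

1.4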